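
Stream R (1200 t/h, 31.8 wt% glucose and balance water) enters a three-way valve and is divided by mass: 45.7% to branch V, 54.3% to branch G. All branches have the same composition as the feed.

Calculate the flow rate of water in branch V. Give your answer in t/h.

374 t/h

Branch V total = 0.457×1200 = 548.4 t/h.
water in V = 0.682×548.4 = 374.01 t/h.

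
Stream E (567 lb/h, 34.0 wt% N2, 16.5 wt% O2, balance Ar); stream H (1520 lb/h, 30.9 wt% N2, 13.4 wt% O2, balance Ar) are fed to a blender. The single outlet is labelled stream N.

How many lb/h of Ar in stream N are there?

1127 lb/h

Ar out = Ar in = 567×0.495 + 1520×0.557 = 1127.3 lb/h.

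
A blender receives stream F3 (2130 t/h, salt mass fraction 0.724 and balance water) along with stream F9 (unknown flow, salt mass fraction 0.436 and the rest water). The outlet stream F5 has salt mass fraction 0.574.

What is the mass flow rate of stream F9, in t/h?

Let F9 be the unknown flow. Total out = 2130 + F9.
salt balance: 1542.1 + 0.436·F9 = 0.574·(2130 + F9)
(0.436 − 0.574)·F9 = 0.574×2130 − 1542.1 = -319.5
F9 = -319.5 / -0.138 = 2315.2 t/h

2315 t/h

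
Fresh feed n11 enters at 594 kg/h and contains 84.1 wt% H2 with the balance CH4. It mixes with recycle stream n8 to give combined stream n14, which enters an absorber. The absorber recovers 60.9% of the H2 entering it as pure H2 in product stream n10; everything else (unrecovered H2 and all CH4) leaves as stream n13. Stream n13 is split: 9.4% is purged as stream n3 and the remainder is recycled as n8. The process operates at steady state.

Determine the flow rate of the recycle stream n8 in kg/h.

CH4 enters only via n11 and leaves only via the purge: 594×0.159 = 0.094×(CH4 in n13), and the absorber passes all CH4, so CH4 in n14 = CH4 in n13 = 1004.7 kg/h.
H2 in n14: m_A = 594×0.841 + (1−0.094)·(1−0.609)·m_A, so m_A = 499.55/0.6458 = 773.6 kg/h.
n13 = (1−0.609)×773.6 + 1004.7 = 1307.2 kg/h.
Recycle n8 = (1−0.094)×1307.2 = 1184.3 kg/h.

1184 kg/h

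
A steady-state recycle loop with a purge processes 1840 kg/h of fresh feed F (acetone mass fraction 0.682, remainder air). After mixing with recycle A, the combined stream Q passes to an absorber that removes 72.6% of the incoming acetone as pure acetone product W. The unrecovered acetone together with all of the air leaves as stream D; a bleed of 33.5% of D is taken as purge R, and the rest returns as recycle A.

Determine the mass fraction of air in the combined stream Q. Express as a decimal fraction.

air enters only via F and leaves only via the purge: 1840×0.318 = 0.335×(air in D), and the absorber passes all air, so air in Q = air in D = 1746.6 kg/h.
acetone in Q: m_A = 1840×0.682 + (1−0.335)·(1−0.726)·m_A, so m_A = 1254.9/0.8178 = 1534.5 kg/h.
Q = 1534.5 + 1746.6 = 3281.1 kg/h.
air fraction in Q = 1746.6/3281.1 = 0.532.

0.532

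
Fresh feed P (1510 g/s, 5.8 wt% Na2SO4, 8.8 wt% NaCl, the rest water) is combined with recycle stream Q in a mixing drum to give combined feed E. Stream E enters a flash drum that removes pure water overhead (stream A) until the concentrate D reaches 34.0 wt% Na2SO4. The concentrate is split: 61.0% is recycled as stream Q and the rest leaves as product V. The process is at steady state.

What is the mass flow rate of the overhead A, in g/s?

1252 g/s

Overall Na2SO4 balance (none leaves overhead): Na2SO4 in fresh feed = Na2SO4 in product, i.e. 1510×0.058 = (1−0.610)·D·0.340.
D = 87.58/(0.340×0.390) = 660.48 g/s.
Recycle Q = 0.610×660.48 = 402.89 g/s.
Combined feed E = 1510 + 402.89 = 1912.9 g/s.
Overhead A = E − D = 1912.9 − 660.48 = 1252.4 g/s.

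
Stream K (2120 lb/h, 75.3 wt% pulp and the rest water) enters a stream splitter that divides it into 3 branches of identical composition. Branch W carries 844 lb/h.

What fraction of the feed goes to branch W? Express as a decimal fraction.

Fraction to W = 844/2120 = 0.3981.

0.398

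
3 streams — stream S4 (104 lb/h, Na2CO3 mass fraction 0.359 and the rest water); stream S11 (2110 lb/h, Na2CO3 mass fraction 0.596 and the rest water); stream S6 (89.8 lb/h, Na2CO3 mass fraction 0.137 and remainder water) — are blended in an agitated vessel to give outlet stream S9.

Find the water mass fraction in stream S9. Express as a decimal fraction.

Total flow out = 104 + 2110 + 89.8 = 2303.8 lb/h.
water in = 104×0.641 + 2110×0.404 + 89.8×0.863 = 996.6 lb/h.
water mass fraction in S9 = 996.6/2303.8 = 0.433.

0.433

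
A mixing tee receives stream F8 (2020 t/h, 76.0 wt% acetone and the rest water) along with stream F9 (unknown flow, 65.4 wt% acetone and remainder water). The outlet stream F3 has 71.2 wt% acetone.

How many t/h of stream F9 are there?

1672 t/h

Let F9 be the unknown flow. Total out = 2020 + F9.
acetone balance: 1535.2 + 0.654·F9 = 0.712·(2020 + F9)
(0.654 − 0.712)·F9 = 0.712×2020 − 1535.2 = -96.96
F9 = -96.96 / -0.058 = 1671.7 t/h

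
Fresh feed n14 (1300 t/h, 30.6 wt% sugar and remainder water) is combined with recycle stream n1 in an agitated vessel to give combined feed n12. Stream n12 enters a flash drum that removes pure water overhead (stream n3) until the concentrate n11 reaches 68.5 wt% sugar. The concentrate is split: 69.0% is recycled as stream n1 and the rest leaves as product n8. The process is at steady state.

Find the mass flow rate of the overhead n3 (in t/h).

Overall sugar balance (none leaves overhead): sugar in fresh feed = sugar in product, i.e. 1300×0.306 = (1−0.690)·n11·0.685.
n11 = 397.8/(0.685×0.310) = 1873.3 t/h.
Recycle n1 = 0.690×1873.3 = 1292.6 t/h.
Combined feed n12 = 1300 + 1292.6 = 2592.6 t/h.
Overhead n3 = n12 − n11 = 2592.6 − 1873.3 = 719.27 t/h.

719.3 t/h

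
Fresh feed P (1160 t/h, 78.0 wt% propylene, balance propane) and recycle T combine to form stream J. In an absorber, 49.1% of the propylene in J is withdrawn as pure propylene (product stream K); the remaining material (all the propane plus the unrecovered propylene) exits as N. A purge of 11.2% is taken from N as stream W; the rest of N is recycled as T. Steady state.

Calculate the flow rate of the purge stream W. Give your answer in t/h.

propane enters only via P and leaves only via the purge: 1160×0.220 = 0.112×(propane in N), and the absorber passes all propane, so propane in J = propane in N = 2278.6 t/h.
propylene in J: m_A = 1160×0.780 + (1−0.112)·(1−0.491)·m_A, so m_A = 904.8/0.5480 = 1651.1 t/h.
N = (1−0.491)×1651.1 + 2278.6 = 3119 t/h.
Purge W = 0.112×3119 = 349.32 t/h.

349.3 t/h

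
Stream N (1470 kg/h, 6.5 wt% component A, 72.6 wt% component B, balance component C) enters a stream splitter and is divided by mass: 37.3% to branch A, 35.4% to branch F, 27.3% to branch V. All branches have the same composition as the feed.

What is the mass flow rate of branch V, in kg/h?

Branch V flow = 0.273×1470 = 401.31 kg/h.

401.3 kg/h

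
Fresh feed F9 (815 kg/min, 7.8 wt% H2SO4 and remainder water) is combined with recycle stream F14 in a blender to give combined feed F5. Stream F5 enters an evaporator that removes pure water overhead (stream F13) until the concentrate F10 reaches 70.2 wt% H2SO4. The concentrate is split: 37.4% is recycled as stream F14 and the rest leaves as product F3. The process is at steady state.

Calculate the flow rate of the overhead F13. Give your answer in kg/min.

724.4 kg/min

Overall H2SO4 balance (none leaves overhead): H2SO4 in fresh feed = H2SO4 in product, i.e. 815×0.078 = (1−0.374)·F10·0.702.
F10 = 63.57/(0.702×0.626) = 144.66 kg/min.
Recycle F14 = 0.374×144.66 = 54.102 kg/min.
Combined feed F5 = 815 + 54.102 = 869.1 kg/min.
Overhead F13 = F5 − F10 = 869.1 − 144.66 = 724.44 kg/min.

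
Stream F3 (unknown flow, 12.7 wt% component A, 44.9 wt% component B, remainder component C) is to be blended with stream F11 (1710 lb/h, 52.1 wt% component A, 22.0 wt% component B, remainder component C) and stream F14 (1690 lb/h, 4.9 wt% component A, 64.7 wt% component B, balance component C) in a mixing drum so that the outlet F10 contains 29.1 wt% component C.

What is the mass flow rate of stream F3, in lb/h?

246.2 lb/h

Let F3 be the unknown flow. Total out = 3400 + F3.
component C balance: 956.65 + 0.424·F3 = 0.291·(3400 + F3)
(0.424 − 0.291)·F3 = 0.291×3400 − 956.65 = 32.75
F3 = 32.75 / 0.133 = 246.24 lb/h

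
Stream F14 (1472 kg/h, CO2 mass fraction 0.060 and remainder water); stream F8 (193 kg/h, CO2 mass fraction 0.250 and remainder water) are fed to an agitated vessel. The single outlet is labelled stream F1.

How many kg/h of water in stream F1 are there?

water out = water in = 1472×0.940 + 193×0.750 = 1528.4 kg/h.

1528 kg/h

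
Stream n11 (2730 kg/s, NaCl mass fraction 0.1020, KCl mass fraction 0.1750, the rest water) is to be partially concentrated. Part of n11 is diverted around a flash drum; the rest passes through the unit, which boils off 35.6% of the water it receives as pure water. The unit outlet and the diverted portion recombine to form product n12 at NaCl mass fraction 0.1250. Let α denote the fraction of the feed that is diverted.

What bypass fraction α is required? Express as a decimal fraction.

0.285

All 2730×0.102 = 278.46 kg/s of NaCl reaches n12, so n12 = 278.46/0.125 = 2227.7 kg/s and vapour = 502.32 kg/s.
The evaporator receives (1−α)·2730 of feed at 0.723 water and removes 0.356 of that water:
0.356×0.723×(1−α)×2730 = 502.32
(1−α) = 502.32/702.67 = 0.7149;  α = 0.2851.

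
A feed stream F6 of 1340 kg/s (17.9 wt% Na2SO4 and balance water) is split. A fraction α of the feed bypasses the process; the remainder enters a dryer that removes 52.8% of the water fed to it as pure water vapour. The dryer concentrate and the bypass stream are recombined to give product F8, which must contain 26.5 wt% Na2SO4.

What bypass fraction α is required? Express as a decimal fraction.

0.251

All 1340×0.179 = 239.86 kg/s of Na2SO4 reaches F8, so F8 = 239.86/0.265 = 905.13 kg/s and vapour = 434.87 kg/s.
The evaporator receives (1−α)·1340 of feed at 0.821 water and removes 0.528 of that water:
0.528×0.821×(1−α)×1340 = 434.87
(1−α) = 434.87/580.87 = 0.7486;  α = 0.2514.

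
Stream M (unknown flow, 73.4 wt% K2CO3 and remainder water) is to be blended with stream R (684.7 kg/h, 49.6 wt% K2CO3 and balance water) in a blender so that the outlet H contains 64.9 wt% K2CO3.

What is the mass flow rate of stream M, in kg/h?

Let M be the unknown flow. Total out = 684.7 + M.
K2CO3 balance: 339.61 + 0.734·M = 0.649·(684.7 + M)
(0.734 − 0.649)·M = 0.649×684.7 − 339.61 = 104.76
M = 104.76 / 0.085 = 1232.5 kg/h

1232 kg/h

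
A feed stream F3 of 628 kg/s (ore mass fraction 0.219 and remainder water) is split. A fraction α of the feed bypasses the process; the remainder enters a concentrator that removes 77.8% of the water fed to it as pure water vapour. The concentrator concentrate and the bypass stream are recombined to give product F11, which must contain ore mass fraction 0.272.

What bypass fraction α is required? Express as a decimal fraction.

0.679

All 628×0.219 = 137.53 kg/s of ore reaches F11, so F11 = 137.53/0.272 = 505.63 kg/s and vapour = 122.37 kg/s.
The evaporator receives (1−α)·628 of feed at 0.781 water and removes 0.778 of that water:
0.778×0.781×(1−α)×628 = 122.37
(1−α) = 122.37/381.58 = 0.3207;  α = 0.6793.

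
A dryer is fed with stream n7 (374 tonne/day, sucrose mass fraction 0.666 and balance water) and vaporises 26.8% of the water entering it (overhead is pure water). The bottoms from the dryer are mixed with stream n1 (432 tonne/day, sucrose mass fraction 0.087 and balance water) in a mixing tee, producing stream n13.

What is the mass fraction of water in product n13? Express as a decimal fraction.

0.629

Vapour removed = 0.268×0.334×374 = 33.477 tonne/day; concentrate = 340.52 tonne/day.
water reaching the mixer = 91.439 (from concentrate) + 432×0.913 = 485.85 tonne/day.
Product flow = 340.52 + 432 = 772.52 tonne/day; water fraction = 0.629.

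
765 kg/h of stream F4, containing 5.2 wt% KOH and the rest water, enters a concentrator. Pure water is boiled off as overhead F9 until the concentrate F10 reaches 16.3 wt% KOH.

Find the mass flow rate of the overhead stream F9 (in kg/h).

KOH is conserved: 765×0.052 = 39.78 kg/h all reports to the concentrate.
Concentrate = 39.78/(target fraction) = 244.05 kg/h.
Overhead = 765 − 244.05 = 520.95 kg/h.

521 kg/h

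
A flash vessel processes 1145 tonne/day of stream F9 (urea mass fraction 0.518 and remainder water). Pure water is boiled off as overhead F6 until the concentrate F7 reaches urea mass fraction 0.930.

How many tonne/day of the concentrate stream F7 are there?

urea is conserved: 1145×0.518 = 593.11 tonne/day all reports to the concentrate.
Concentrate = 593.11/(target fraction) = 637.75 tonne/day.

637.8 tonne/day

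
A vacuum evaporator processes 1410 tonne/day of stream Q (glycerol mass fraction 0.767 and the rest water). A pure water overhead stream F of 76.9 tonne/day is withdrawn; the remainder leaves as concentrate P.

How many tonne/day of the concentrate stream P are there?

1333 tonne/day

Concentrate = 1410 − 76.9 = 1333.1 tonne/day.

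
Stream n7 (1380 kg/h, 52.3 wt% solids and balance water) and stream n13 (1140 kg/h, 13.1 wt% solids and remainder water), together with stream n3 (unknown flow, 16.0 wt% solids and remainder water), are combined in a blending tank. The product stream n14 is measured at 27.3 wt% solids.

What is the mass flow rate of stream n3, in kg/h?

1621 kg/h

Let n3 be the unknown flow. Total out = 2520 + n3.
solids balance: 871.08 + 0.160·n3 = 0.273·(2520 + n3)
(0.160 − 0.273)·n3 = 0.273×2520 − 871.08 = -183.12
n3 = -183.12 / -0.113 = 1620.5 kg/h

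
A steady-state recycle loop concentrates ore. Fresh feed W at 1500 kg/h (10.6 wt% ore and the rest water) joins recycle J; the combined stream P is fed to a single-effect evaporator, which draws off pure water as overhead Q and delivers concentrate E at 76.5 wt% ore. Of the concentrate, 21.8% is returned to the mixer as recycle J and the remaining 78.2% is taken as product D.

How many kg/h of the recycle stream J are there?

57.94 kg/h

Overall ore balance (none leaves overhead): ore in fresh feed = ore in product, i.e. 1500×0.106 = (1−0.218)·E·0.765.
E = 159/(0.765×0.782) = 265.78 kg/h.
Recycle J = 0.218×265.78 = 57.941 kg/h.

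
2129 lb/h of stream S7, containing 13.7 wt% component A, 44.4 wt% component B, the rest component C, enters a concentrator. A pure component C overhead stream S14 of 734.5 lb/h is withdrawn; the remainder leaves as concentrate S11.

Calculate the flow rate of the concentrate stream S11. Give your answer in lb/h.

1394 lb/h

Concentrate = 2129 − 734.5 = 1394.5 lb/h.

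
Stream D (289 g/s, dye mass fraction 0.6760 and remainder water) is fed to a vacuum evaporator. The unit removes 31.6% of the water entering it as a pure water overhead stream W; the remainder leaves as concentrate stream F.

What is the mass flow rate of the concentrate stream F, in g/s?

water entering = 289×0.324 = 93.636 g/s; overhead removed = 0.316×93.636 = 29.589 g/s.
Concentrate = 289 − 29.589 = 259.41 g/s.

259.4 g/s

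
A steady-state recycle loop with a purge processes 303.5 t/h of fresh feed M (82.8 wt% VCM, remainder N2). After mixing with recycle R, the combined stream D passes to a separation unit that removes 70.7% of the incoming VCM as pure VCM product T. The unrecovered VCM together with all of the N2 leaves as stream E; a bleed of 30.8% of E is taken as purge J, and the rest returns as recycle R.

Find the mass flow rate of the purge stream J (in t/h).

80.65 t/h

N2 enters only via M and leaves only via the purge: 303.5×0.172 = 0.308×(N2 in E), and the separation unit passes all N2, so N2 in D = N2 in E = 169.49 t/h.
VCM in D: m_A = 303.5×0.828 + (1−0.308)·(1−0.707)·m_A, so m_A = 251.3/0.7972 = 315.21 t/h.
E = (1−0.707)×315.21 + 169.49 = 261.84 t/h.
Purge J = 0.308×261.84 = 80.648 t/h.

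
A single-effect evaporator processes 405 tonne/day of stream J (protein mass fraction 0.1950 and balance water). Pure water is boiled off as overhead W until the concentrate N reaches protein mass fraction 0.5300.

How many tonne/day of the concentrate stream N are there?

protein is conserved: 405×0.195 = 78.975 tonne/day all reports to the concentrate.
Concentrate = 78.975/(target fraction) = 149.01 tonne/day.

149 tonne/day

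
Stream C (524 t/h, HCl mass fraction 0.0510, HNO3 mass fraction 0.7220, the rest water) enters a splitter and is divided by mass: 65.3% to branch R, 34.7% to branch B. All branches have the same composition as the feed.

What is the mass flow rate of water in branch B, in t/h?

41.27 t/h

Branch B total = 0.347×524 = 181.83 t/h.
water in B = 0.227×181.83 = 41.275 t/h.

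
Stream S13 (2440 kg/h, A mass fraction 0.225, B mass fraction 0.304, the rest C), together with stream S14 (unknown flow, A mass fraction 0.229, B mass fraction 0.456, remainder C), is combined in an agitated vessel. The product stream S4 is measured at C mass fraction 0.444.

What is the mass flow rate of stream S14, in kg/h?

510.7 kg/h

Let S14 be the unknown flow. Total out = 2440 + S14.
C balance: 1149.2 + 0.315·S14 = 0.444·(2440 + S14)
(0.315 − 0.444)·S14 = 0.444×2440 − 1149.2 = -65.88
S14 = -65.88 / -0.129 = 510.7 kg/h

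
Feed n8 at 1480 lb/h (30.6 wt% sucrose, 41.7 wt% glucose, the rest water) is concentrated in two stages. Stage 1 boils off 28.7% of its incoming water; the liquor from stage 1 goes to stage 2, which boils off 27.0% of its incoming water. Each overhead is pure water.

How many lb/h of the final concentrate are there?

1283 lb/h

water in feed = 1480×0.277 = 409.96 lb/h.
After stage 1: water left = (1−0.287)×409.96 = 292.3; stream total = 1362.3 lb/h.
After stage 2: water left = (1−0.270)×292.3 = 213.38; final concentrate = 1283.4 lb/h.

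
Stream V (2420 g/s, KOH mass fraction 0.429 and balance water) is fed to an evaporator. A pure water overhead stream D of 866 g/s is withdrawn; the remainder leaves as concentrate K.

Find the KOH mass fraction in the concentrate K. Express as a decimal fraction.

0.668

KOH is not removed: 2420×0.429 = 1038.2 g/s of KOH enters K.
Concentrate = 2420 − 866 = 1554 g/s.
Mass fraction = 1038.2/1554 = 0.668.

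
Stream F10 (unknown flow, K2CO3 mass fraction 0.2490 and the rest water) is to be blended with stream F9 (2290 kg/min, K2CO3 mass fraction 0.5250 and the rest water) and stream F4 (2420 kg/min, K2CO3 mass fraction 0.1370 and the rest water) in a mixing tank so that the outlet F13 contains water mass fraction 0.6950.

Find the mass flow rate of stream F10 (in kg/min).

1736 kg/min

Let F10 be the unknown flow. Total out = 4710 + F10.
water balance: 3176.2 + 0.751·F10 = 0.695·(4710 + F10)
(0.751 − 0.695)·F10 = 0.695×4710 − 3176.2 = 97.24
F10 = 97.24 / 0.056 = 1736.4 kg/min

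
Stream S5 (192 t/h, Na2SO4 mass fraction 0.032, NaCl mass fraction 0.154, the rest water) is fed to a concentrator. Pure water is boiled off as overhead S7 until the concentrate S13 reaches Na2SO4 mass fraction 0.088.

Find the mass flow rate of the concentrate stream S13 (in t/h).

69.82 t/h

Na2SO4 is conserved: 192×0.032 = 6.144 t/h all reports to the concentrate.
Concentrate = 6.144/(target fraction) = 69.818 t/h.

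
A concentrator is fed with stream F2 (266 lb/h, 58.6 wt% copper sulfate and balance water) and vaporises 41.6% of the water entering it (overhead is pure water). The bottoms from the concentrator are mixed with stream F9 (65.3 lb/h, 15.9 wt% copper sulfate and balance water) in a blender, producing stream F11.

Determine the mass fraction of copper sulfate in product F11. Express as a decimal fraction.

Vapour removed = 0.416×0.414×266 = 45.812 lb/h; concentrate = 220.19 lb/h.
copper sulfate reaching the mixer = 155.88 (from concentrate) + 65.3×0.159 = 166.26 lb/h.
Product flow = 220.19 + 65.3 = 285.49 lb/h; copper sulfate fraction = 0.582.

0.582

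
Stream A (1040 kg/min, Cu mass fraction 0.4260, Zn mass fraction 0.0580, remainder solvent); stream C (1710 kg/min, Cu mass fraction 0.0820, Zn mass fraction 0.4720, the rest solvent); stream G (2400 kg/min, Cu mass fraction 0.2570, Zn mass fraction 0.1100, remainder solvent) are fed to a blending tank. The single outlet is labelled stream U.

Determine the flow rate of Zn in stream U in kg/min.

1131 kg/min

Zn out = Zn in = 1040×0.058 + 1710×0.472 + 2400×0.110 = 1131.4 kg/min.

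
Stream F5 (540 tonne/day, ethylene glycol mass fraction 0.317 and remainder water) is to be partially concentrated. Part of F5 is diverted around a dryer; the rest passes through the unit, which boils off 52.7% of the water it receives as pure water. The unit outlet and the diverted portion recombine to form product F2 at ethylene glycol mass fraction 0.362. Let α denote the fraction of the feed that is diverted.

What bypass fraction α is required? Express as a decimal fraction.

All 540×0.317 = 171.18 tonne/day of ethylene glycol reaches F2, so F2 = 171.18/0.362 = 472.87 tonne/day and vapour = 67.127 tonne/day.
The evaporator receives (1−α)·540 of feed at 0.683 water and removes 0.527 of that water:
0.527×0.683×(1−α)×540 = 67.127
(1−α) = 67.127/194.37 = 0.3454;  α = 0.6546.

0.655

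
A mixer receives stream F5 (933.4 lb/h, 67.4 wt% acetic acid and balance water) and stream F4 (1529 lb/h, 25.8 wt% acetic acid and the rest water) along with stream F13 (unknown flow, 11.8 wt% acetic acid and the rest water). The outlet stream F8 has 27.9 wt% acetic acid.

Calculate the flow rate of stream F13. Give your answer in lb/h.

2091 lb/h

Let F13 be the unknown flow. Total out = 2462.4 + F13.
acetic acid balance: 1023.6 + 0.118·F13 = 0.279·(2462.4 + F13)
(0.118 − 0.279)·F13 = 0.279×2462.4 − 1023.6 = -336.58
F13 = -336.58 / -0.161 = 2090.6 lb/h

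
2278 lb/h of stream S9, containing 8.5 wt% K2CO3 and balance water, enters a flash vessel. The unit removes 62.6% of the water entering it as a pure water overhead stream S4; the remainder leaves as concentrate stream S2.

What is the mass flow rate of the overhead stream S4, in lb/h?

water entering = 2278×0.915 = 2084.4 lb/h; overhead removed = 0.626×2084.4 = 1304.8 lb/h.

1305 lb/h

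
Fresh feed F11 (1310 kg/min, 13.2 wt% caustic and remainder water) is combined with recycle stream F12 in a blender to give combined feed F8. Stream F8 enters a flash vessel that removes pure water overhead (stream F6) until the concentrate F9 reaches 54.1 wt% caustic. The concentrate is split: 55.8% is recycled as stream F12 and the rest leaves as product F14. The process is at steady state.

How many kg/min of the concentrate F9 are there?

Overall caustic balance (none leaves overhead): caustic in fresh feed = caustic in product, i.e. 1310×0.132 = (1−0.558)·F9·0.541.
F9 = 172.92/(0.541×0.442) = 723.15 kg/min.

723.1 kg/min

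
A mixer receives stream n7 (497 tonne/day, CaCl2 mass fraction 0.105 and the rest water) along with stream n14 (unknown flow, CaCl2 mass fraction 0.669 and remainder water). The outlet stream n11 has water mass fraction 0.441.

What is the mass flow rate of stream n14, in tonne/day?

Let n14 be the unknown flow. Total out = 497 + n14.
water balance: 444.81 + 0.331·n14 = 0.441·(497 + n14)
(0.331 − 0.441)·n14 = 0.441×497 − 444.81 = -225.64
n14 = -225.64 / -0.110 = 2051.3 tonne/day

2051 tonne/day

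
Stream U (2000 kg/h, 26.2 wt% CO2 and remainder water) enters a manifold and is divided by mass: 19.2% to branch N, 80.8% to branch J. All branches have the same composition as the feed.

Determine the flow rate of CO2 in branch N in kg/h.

Branch N total = 0.192×2000 = 384 kg/h.
CO2 in N = 0.262×384 = 100.61 kg/h.

100.6 kg/h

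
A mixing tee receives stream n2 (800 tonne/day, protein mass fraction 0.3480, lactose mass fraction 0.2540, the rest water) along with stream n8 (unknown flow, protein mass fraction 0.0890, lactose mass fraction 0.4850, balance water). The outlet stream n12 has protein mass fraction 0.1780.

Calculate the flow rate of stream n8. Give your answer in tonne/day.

Let n8 be the unknown flow. Total out = 800 + n8.
protein balance: 278.4 + 0.089·n8 = 0.178·(800 + n8)
(0.089 − 0.178)·n8 = 0.178×800 − 278.4 = -136
n8 = -136 / -0.089 = 1528.1 tonne/day

1528 tonne/day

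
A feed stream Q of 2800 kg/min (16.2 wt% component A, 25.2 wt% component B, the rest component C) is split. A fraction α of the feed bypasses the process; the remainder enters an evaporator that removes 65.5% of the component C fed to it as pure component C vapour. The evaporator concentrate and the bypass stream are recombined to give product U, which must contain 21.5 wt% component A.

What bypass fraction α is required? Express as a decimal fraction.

All 2800×0.162 = 453.6 kg/min of component A reaches U, so U = 453.6/0.215 = 2109.8 kg/min and vapour = 690.23 kg/min.
The evaporator receives (1−α)·2800 of feed at 0.586 component C and removes 0.655 of that component C:
0.655×0.586×(1−α)×2800 = 690.23
(1−α) = 690.23/1074.7 = 0.6422;  α = 0.3578.

0.358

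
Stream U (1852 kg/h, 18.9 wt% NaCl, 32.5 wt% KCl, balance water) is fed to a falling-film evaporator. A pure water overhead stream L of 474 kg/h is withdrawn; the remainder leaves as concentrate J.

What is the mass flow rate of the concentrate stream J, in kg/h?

Concentrate = 1852 − 474 = 1378 kg/h.

1378 kg/h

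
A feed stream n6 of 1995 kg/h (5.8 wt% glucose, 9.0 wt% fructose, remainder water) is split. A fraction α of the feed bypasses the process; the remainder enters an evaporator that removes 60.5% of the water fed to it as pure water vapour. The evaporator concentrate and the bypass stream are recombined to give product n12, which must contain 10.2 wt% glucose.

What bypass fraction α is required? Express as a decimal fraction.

All 1995×0.058 = 115.71 kg/h of glucose reaches n12, so n12 = 115.71/0.102 = 1134.4 kg/h and vapour = 860.59 kg/h.
The evaporator receives (1−α)·1995 of feed at 0.852 water and removes 0.605 of that water:
0.605×0.852×(1−α)×1995 = 860.59
(1−α) = 860.59/1028.3 = 0.8369;  α = 0.1631.

0.163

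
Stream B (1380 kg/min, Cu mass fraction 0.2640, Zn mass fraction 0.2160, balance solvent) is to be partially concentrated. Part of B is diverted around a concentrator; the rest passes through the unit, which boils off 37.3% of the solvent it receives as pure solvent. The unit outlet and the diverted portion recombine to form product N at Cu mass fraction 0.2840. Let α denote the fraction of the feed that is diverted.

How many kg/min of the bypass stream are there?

879 kg/min

All 1380×0.264 = 364.32 kg/min of Cu reaches N, so N = 364.32/0.284 = 1282.8 kg/min and vapour = 97.183 kg/min.
The evaporator receives (1−α)·1380 of feed at 0.520 solvent and removes 0.373 of that solvent:
0.373×0.520×(1−α)×1380 = 97.183
(1−α) = 97.183/267.66 = 0.3631;  α = 0.6369.
Bypass flow = 0.6369×1380 = 878.95 kg/min.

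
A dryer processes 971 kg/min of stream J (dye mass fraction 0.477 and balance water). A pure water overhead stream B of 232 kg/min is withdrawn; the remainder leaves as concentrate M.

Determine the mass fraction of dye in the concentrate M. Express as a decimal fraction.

0.627

dye is not removed: 971×0.477 = 463.17 kg/min of dye enters M.
Concentrate = 971 − 232 = 739 kg/min.
Mass fraction = 463.17/739 = 0.627.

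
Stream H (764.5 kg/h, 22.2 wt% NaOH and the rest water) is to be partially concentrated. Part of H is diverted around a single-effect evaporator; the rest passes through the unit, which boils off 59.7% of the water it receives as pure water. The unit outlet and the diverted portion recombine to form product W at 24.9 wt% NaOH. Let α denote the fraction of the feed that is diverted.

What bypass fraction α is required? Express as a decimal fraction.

0.767

All 764.5×0.222 = 169.72 kg/h of NaOH reaches W, so W = 169.72/0.249 = 681.6 kg/h and vapour = 82.898 kg/h.
The evaporator receives (1−α)·764.5 of feed at 0.778 water and removes 0.597 of that water:
0.597×0.778×(1−α)×764.5 = 82.898
(1−α) = 82.898/355.08 = 0.2335;  α = 0.7665.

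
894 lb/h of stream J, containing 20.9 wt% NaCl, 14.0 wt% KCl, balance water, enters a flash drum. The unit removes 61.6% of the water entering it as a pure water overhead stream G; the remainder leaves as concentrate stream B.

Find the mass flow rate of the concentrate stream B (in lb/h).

water entering = 894×0.651 = 581.99 lb/h; overhead removed = 0.616×581.99 = 358.51 lb/h.
Concentrate = 894 − 358.51 = 535.49 lb/h.

535.5 lb/h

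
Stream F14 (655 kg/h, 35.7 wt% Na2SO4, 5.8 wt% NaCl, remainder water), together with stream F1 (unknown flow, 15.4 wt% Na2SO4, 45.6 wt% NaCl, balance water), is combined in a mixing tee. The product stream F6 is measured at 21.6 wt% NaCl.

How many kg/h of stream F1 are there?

Let F1 be the unknown flow. Total out = 655 + F1.
NaCl balance: 37.99 + 0.456·F1 = 0.216·(655 + F1)
(0.456 − 0.216)·F1 = 0.216×655 − 37.99 = 103.49
F1 = 103.49 / 0.240 = 431.21 kg/h

431.2 kg/h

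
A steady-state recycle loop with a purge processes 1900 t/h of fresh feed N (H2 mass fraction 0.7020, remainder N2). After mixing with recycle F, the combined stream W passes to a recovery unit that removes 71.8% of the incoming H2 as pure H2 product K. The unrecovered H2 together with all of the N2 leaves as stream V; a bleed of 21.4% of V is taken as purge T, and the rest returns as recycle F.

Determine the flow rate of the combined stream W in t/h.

N2 enters only via N and leaves only via the purge: 1900×0.298 = 0.214×(N2 in V), and the recovery unit passes all N2, so N2 in W = N2 in V = 2645.8 t/h.
H2 in W: m_A = 1900×0.702 + (1−0.214)·(1−0.718)·m_A, so m_A = 1333.8/0.7783 = 1713.6 t/h.
W = 1713.6 + 2645.8 = 4359.4 t/h.

4359 t/h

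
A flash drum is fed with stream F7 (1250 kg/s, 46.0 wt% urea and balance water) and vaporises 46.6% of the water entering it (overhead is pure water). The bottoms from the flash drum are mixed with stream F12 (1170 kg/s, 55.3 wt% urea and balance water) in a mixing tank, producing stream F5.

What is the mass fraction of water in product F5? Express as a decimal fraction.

Vapour removed = 0.466×0.540×1250 = 314.55 kg/s; concentrate = 935.45 kg/s.
water reaching the mixer = 360.45 (from concentrate) + 1170×0.447 = 883.44 kg/s.
Product flow = 935.45 + 1170 = 2105.4 kg/s; water fraction = 0.420.

0.420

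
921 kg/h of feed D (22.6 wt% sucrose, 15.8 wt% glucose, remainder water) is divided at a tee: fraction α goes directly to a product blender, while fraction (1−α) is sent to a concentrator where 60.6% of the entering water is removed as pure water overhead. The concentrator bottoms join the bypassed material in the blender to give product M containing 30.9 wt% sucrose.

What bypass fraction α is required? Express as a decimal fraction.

All 921×0.226 = 208.15 kg/h of sucrose reaches M, so M = 208.15/0.309 = 673.61 kg/h and vapour = 247.39 kg/h.
The evaporator receives (1−α)·921 of feed at 0.616 water and removes 0.606 of that water:
0.606×0.616×(1−α)×921 = 247.39
(1−α) = 247.39/343.81 = 0.7196;  α = 0.2804.

0.280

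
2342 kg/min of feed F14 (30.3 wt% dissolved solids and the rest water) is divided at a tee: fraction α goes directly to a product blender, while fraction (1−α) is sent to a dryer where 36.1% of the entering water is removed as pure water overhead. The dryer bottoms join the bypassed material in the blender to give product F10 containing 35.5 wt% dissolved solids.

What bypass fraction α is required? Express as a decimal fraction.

0.418

All 2342×0.303 = 709.63 kg/min of dissolved solids reaches F10, so F10 = 709.63/0.355 = 1998.9 kg/min and vapour = 343.05 kg/min.
The evaporator receives (1−α)·2342 of feed at 0.697 water and removes 0.361 of that water:
0.361×0.697×(1−α)×2342 = 343.05
(1−α) = 343.05/589.29 = 0.5822;  α = 0.4178.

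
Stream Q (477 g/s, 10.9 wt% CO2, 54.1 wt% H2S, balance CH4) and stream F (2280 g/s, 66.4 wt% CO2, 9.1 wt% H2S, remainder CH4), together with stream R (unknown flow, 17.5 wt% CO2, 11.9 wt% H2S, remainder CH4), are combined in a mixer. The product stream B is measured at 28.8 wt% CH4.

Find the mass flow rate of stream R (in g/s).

163.8 g/s

Let R be the unknown flow. Total out = 2757 + R.
CH4 balance: 725.55 + 0.706·R = 0.288·(2757 + R)
(0.706 − 0.288)·R = 0.288×2757 − 725.55 = 68.466
R = 68.466 / 0.418 = 163.79 g/s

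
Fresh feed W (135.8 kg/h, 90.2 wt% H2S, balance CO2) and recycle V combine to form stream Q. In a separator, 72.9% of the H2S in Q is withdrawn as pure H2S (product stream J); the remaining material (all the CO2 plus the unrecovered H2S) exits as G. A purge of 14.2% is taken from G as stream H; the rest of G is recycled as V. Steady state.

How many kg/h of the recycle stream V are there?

117.5 kg/h

CO2 enters only via W and leaves only via the purge: 135.8×0.098 = 0.142×(CO2 in G), and the separator passes all CO2, so CO2 in Q = CO2 in G = 93.721 kg/h.
H2S in Q: m_A = 135.8×0.902 + (1−0.142)·(1−0.729)·m_A, so m_A = 122.49/0.7675 = 159.6 kg/h.
G = (1−0.729)×159.6 + 93.721 = 136.97 kg/h.
Recycle V = (1−0.142)×136.97 = 117.52 kg/h.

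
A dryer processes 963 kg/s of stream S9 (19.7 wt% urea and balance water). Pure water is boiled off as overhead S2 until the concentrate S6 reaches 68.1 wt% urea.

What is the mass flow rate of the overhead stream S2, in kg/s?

urea is conserved: 963×0.197 = 189.71 kg/s all reports to the concentrate.
Concentrate = 189.71/(target fraction) = 278.58 kg/s.
Overhead = 963 − 278.58 = 684.42 kg/s.

684.4 kg/s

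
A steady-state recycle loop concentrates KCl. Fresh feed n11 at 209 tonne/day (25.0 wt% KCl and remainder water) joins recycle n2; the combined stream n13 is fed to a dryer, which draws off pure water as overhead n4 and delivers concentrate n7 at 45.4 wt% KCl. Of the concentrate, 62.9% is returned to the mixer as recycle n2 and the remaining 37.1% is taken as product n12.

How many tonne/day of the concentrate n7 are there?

Overall KCl balance (none leaves overhead): KCl in fresh feed = KCl in product, i.e. 209×0.250 = (1−0.629)·n7·0.454.
n7 = 52.25/(0.454×0.371) = 310.21 tonne/day.

310.2 tonne/day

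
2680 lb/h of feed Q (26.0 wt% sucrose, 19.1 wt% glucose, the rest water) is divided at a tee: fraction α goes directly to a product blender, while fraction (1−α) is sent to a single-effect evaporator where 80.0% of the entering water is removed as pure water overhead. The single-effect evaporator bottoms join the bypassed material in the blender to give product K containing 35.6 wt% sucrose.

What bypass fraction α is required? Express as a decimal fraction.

All 2680×0.260 = 696.8 lb/h of sucrose reaches K, so K = 696.8/0.356 = 1957.3 lb/h and vapour = 722.7 lb/h.
The evaporator receives (1−α)·2680 of feed at 0.549 water and removes 0.800 of that water:
0.800×0.549×(1−α)×2680 = 722.7
(1−α) = 722.7/1177.1 = 0.6140;  α = 0.3860.

0.386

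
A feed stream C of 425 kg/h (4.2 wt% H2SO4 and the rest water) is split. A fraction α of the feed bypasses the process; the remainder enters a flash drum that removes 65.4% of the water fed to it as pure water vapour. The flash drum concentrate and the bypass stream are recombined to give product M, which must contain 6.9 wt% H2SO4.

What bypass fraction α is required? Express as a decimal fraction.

All 425×0.042 = 17.85 kg/h of H2SO4 reaches M, so M = 17.85/0.069 = 258.7 kg/h and vapour = 166.3 kg/h.
The evaporator receives (1−α)·425 of feed at 0.958 water and removes 0.654 of that water:
0.654×0.958×(1−α)×425 = 166.3
(1−α) = 166.3/266.28 = 0.6246;  α = 0.3754.

0.375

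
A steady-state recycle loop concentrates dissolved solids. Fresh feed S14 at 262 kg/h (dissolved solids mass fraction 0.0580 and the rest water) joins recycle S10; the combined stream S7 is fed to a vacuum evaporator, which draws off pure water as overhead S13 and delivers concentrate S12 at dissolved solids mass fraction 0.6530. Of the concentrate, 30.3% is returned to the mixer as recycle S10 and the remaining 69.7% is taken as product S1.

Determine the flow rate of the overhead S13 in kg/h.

238.7 kg/h

Overall dissolved solids balance (none leaves overhead): dissolved solids in fresh feed = dissolved solids in product, i.e. 262×0.058 = (1−0.303)·S12·0.653.
S12 = 15.196/(0.653×0.697) = 33.387 kg/h.
Recycle S10 = 0.303×33.387 = 10.116 kg/h.
Combined feed S7 = 262 + 10.116 = 272.12 kg/h.
Overhead S13 = S7 − S12 = 272.12 − 33.387 = 238.73 kg/h.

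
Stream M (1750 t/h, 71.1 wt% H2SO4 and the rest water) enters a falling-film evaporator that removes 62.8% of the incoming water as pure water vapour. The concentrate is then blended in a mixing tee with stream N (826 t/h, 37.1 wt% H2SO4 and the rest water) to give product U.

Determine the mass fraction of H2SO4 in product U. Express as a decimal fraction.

0.687

Vapour removed = 0.628×0.289×1750 = 317.61 t/h; concentrate = 1432.4 t/h.
H2SO4 reaching the mixer = 1244.2 (from concentrate) + 826×0.371 = 1550.7 t/h.
Product flow = 1432.4 + 826 = 2258.4 t/h; H2SO4 fraction = 0.687.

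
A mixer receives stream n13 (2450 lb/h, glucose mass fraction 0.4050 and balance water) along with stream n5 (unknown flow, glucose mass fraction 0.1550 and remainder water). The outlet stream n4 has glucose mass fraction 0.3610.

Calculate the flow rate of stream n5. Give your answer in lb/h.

Let n5 be the unknown flow. Total out = 2450 + n5.
glucose balance: 992.25 + 0.155·n5 = 0.361·(2450 + n5)
(0.155 − 0.361)·n5 = 0.361×2450 − 992.25 = -107.8
n5 = -107.8 / -0.206 = 523.3 lb/h

523.3 lb/h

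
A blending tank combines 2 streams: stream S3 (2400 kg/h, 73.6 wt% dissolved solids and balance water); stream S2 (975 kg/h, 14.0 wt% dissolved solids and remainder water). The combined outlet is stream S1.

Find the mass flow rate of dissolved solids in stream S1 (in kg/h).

1903 kg/h

dissolved solids out = dissolved solids in = 2400×0.736 + 975×0.140 = 1902.9 kg/h.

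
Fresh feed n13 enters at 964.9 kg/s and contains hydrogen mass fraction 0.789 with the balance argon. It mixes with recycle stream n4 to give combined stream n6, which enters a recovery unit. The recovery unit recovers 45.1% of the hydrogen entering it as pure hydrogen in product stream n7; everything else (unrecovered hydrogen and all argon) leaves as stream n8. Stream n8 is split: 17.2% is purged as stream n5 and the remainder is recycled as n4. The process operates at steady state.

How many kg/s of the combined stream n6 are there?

argon enters only via n13 and leaves only via the purge: 964.9×0.211 = 0.172×(argon in n8), and the recovery unit passes all argon, so argon in n6 = argon in n8 = 1183.7 kg/s.
hydrogen in n6: m_A = 964.9×0.789 + (1−0.172)·(1−0.451)·m_A, so m_A = 761.31/0.5454 = 1395.8 kg/s.
n6 = 1395.8 + 1183.7 = 2579.5 kg/s.

2579 kg/s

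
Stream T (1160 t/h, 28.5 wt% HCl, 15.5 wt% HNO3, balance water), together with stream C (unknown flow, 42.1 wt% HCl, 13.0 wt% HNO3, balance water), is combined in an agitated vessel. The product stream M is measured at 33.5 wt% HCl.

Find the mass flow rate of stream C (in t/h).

674.4 t/h

Let C be the unknown flow. Total out = 1160 + C.
HCl balance: 330.6 + 0.421·C = 0.335·(1160 + C)
(0.421 − 0.335)·C = 0.335×1160 − 330.6 = 58
C = 58 / 0.086 = 674.42 t/h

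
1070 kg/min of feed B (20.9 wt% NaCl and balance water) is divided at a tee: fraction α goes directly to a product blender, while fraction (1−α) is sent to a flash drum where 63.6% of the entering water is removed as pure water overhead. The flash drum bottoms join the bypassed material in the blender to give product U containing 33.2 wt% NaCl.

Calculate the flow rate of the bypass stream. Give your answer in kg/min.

282 kg/min

All 1070×0.209 = 223.63 kg/min of NaCl reaches U, so U = 223.63/0.332 = 673.58 kg/min and vapour = 396.42 kg/min.
The evaporator receives (1−α)·1070 of feed at 0.791 water and removes 0.636 of that water:
0.636×0.791×(1−α)×1070 = 396.42
(1−α) = 396.42/538.29 = 0.7364;  α = 0.2636.
Bypass flow = 0.2636×1070 = 282.02 kg/min.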